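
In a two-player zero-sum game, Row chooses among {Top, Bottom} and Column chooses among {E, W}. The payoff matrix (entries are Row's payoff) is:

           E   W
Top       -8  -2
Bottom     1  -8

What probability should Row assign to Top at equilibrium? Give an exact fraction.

Row minima: Top → -8, Bottom → -8; maximin = -8.
Column maxima: E → 1, W → -2; minimax = -2.
-8 ≠ -2, so there is no saddle point; optimal play is mixed.
Let Row play Top with probability p. Expected payoff against E: (-8)p + 1(1−p) = −9p + 1; against W: (-2)p + (-8)(1−p) = 6p − 8.
Setting these equal: −9p + 1 = 6p − 8 ⇒ −15p = -9 ⇒ p = 3/5, and the value is (-9)·(3/5) + 1 = -22/5.
For Column: with q = P(E), equating Top's and Bottom's payoffs gives −6q − 2 = 9q − 8 ⇒ q = 2/5.

3/5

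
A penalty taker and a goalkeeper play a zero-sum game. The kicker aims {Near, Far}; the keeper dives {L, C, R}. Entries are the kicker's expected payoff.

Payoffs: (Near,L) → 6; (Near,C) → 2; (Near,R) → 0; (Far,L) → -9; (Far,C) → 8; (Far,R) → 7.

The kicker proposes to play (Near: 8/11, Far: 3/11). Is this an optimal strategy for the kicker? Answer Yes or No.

Against L this mix gives (8/11)·6 + (3/11)·(-9) = 21/11.
Against C this mix gives (8/11)·2 + (3/11)·8 = 40/11.
Against R this mix gives (8/11)·0 + (3/11)·7 = 21/11.
All of the keeper's active replies (L, R) yield 21/11, and no column does worse for the kicker. The mix makes the keeper indifferent and guarantees 21/11, so it is optimal.

Yes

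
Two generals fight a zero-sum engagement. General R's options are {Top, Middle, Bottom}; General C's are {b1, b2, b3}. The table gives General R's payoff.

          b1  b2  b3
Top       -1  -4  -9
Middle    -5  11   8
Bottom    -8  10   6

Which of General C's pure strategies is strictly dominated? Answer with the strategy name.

b3 holds General R's payoff strictly below b2 in every row: -9 < -4, 8 < 11, 6 < 10.
So b2 is strictly dominated for General C.

b2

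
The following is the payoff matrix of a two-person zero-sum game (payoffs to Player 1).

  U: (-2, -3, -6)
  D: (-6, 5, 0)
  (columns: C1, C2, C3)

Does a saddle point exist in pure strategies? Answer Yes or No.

No

Row minima: U → -6, D → -6; maximin = -6.
Column maxima: C1 → -2, C2 → 5, C3 → 0; minimax = -2.
-6 ≠ -2, so no pure-strategy equilibrium exists.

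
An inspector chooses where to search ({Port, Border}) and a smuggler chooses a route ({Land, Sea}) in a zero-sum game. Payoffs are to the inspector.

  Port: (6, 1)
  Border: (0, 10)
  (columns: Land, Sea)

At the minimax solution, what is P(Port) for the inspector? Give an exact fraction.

2/3

Row minima: Port → 1, Border → 0; maximin = 1.
Column maxima: Land → 6, Sea → 10; minimax = 6.
1 ≠ 6, so there is no saddle point; optimal play is mixed.
Let the inspector play Port with probability p. Expected payoff against Land: 6p + 0(1−p) = 6p; against Sea: 1p + 10(1−p) = −9p + 10.
Setting these equal: 6p = −9p + 10 ⇒ 15p = 10 ⇒ p = 2/3, and the value is (6)·(2/3) = 4.
For the smuggler: with q = P(Land), equating Port's and Border's payoffs gives 5q + 1 = −10q + 10 ⇒ q = 3/5.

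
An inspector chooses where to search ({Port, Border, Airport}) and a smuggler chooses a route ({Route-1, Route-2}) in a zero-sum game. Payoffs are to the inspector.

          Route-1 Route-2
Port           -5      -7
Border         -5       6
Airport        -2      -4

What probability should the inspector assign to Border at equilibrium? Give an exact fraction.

2/13

Row minima: Port → -7, Border → -5, Airport → -4; maximin = -4.
Column maxima: Route-1 → -2, Route-2 → 6; minimax = -2.
-4 ≠ -2, so there is no saddle point; optimal play is mixed.
Port is strictly dominated by Airport, so the inspector never plays it.
On the remaining 2×2 (Border, Airport vs Route-1, Route-2):
Let the inspector play Border with probability p. Expected payoff against Route-1: (-5)p + (-2)(1−p) = −3p − 2; against Route-2: 6p + (-4)(1−p) = 10p − 4.
Setting these equal: −3p − 2 = 10p − 4 ⇒ −13p = -2 ⇒ p = 2/13, and the value is (-3)·(2/13) − 2 = -32/13.
For the smuggler: with q = P(Route-1), equating Border's and Airport's payoffs gives −11q + 6 = 2q − 4 ⇒ q = 10/13.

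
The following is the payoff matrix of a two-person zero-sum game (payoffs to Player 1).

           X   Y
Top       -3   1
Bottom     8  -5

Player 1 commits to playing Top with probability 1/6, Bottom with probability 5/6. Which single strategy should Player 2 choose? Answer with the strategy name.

Y

If Player 2 plays X, Player 1's expected payoff is (1/6)·(-3) + (5/6)·8 = 37/6.
If Player 2 plays Y, Player 1's expected payoff is (1/6)·1 + (5/6)·(-5) = -4.
Player 2 minimizes Player 1's payoff; the smallest is -4, so the best response is Y.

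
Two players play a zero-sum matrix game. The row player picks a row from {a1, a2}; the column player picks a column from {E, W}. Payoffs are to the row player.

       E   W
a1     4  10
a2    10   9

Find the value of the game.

64/7

Row minima: a1 → 4, a2 → 9; maximin = 9.
Column maxima: E → 10, W → 10; minimax = 10.
9 ≠ 10, so there is no saddle point; optimal play is mixed.
Let the row player play a1 with probability p. Expected payoff against E: 4p + 10(1−p) = −6p + 10; against W: 10p + 9(1−p) = p + 9.
Setting these equal: −6p + 10 = p + 9 ⇒ −7p = -1 ⇒ p = 1/7, and the value is (-6)·(1/7) + 10 = 64/7.
For the column player: with q = P(E), equating a1's and a2's payoffs gives −6q + 10 = q + 9 ⇒ q = 1/7.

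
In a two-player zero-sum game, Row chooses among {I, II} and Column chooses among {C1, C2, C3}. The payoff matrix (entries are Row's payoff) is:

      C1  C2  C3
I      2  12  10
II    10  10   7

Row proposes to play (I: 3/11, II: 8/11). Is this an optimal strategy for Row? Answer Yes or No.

Yes

Against C1 this mix gives (3/11)·2 + (8/11)·10 = 86/11.
Against C2 this mix gives (3/11)·12 + (8/11)·10 = 116/11.
Against C3 this mix gives (3/11)·10 + (8/11)·7 = 86/11.
All of Column's active replies (C1, C3) yield 86/11, and no column does worse for Row. The mix makes Column indifferent and guarantees 86/11, so it is optimal.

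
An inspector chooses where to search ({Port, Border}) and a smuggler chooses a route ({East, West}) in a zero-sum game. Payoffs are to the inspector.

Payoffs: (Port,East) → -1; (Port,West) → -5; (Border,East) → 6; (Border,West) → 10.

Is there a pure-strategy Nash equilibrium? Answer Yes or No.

Yes

Row minima: Port → -5, Border → 6; maximin = 6.
Column maxima: East → 6, West → 10; minimax = 6.
maximin = minimax = 6, so a saddle point exists.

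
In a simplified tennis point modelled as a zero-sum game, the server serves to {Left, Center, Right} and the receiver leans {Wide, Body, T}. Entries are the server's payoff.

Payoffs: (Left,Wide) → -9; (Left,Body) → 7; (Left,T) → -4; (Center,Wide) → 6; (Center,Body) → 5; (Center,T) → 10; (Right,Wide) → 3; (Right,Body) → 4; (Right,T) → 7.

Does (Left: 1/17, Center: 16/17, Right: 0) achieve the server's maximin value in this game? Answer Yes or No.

Yes

Against Wide this mix gives (1/17)·(-9) + (16/17)·6 = 87/17.
Against Body this mix gives (1/17)·7 + (16/17)·5 = 87/17.
Against T this mix gives (1/17)·(-4) + (16/17)·10 = 156/17.
All of the receiver's active replies (Wide, Body) yield 87/17, and no column does worse for the server. The mix makes the receiver indifferent and guarantees 87/17, so it is optimal.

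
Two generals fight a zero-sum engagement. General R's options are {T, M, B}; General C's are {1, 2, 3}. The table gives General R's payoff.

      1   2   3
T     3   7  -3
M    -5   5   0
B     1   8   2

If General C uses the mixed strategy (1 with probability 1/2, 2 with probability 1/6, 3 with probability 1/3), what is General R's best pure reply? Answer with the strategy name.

Expected payoff of T: (1/2)·3 + (1/6)·7 + (1/3)·(-3) = 5/3.
Expected payoff of M: (1/2)·(-5) + (1/6)·5 + (1/3)·0 = -5/3.
Expected payoff of B: (1/2)·1 + (1/6)·8 + (1/3)·2 = 5/2.
The largest is 5/2, so General R's best response is B.

B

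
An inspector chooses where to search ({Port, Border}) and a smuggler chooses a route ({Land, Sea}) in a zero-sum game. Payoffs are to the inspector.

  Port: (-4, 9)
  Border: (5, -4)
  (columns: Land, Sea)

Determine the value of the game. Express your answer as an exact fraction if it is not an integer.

29/22

Row minima: Port → -4, Border → -4; maximin = -4.
Column maxima: Land → 5, Sea → 9; minimax = 5.
-4 ≠ 5, so there is no saddle point; optimal play is mixed.
Let the inspector play Port with probability p. Expected payoff against Land: (-4)p + 5(1−p) = −9p + 5; against Sea: 9p + (-4)(1−p) = 13p − 4.
Setting these equal: −9p + 5 = 13p − 4 ⇒ −22p = -9 ⇒ p = 9/22, and the value is (-9)·(9/22) + 5 = 29/22.
For the smuggler: with q = P(Land), equating Port's and Border's payoffs gives −13q + 9 = 9q − 4 ⇒ q = 13/22.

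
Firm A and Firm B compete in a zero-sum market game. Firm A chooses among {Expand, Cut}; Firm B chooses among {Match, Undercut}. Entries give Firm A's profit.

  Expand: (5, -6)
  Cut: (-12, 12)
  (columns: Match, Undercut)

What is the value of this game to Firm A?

Row minima: Expand → -6, Cut → -12; maximin = -6.
Column maxima: Match → 5, Undercut → 12; minimax = 5.
-6 ≠ 5, so there is no saddle point; optimal play is mixed.
Let Firm A play Expand with probability p. Expected payoff against Match: 5p + (-12)(1−p) = 17p − 12; against Undercut: (-6)p + 12(1−p) = −18p + 12.
Setting these equal: 17p − 12 = −18p + 12 ⇒ 35p = 24 ⇒ p = 24/35, and the value is (17)·(24/35) − 12 = -12/35.
For Firm B: with q = P(Match), equating Expand's and Cut's payoffs gives 11q − 6 = −24q + 12 ⇒ q = 18/35.

-12/35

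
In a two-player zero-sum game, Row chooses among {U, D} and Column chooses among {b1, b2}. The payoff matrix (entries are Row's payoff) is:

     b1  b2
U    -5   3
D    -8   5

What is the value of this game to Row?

Row minima: U → -5, D → -8; maximin = -5.
Column maxima: b1 → -5, b2 → 5; minimax = -5.
Since maximin = minimax = -5, there is a saddle point and the value is -5.

-5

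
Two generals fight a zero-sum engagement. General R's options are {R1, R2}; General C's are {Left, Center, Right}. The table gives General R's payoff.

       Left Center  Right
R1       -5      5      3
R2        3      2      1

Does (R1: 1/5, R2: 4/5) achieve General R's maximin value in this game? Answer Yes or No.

Yes

Against Left this mix gives (1/5)·(-5) + (4/5)·3 = 7/5.
Against Center this mix gives (1/5)·5 + (4/5)·2 = 13/5.
Against Right this mix gives (1/5)·3 + (4/5)·1 = 7/5.
All of General C's active replies (Left, Right) yield 7/5, and no column does worse for General R. The mix makes General C indifferent and guarantees 7/5, so it is optimal.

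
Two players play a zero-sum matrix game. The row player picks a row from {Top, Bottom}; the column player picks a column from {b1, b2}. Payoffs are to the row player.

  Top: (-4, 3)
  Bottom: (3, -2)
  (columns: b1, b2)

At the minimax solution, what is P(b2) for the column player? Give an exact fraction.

7/12

Row minima: Top → -4, Bottom → -2; maximin = -2.
Column maxima: b1 → 3, b2 → 3; minimax = 3.
-2 ≠ 3, so there is no saddle point; optimal play is mixed.
Let the row player play Top with probability p. Expected payoff against b1: (-4)p + 3(1−p) = −7p + 3; against b2: 3p + (-2)(1−p) = 5p − 2.
Setting these equal: −7p + 3 = 5p − 2 ⇒ −12p = -5 ⇒ p = 5/12, and the value is (-7)·(5/12) + 3 = 1/12.
For the column player: with q = P(b1), equating Top's and Bottom's payoffs gives −7q + 3 = 5q − 2 ⇒ q = 5/12.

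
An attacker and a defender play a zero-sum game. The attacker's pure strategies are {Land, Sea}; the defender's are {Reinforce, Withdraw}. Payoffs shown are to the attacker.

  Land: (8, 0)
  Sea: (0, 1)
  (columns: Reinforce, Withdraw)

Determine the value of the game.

Row minima: Land → 0, Sea → 0; maximin = 0.
Column maxima: Reinforce → 8, Withdraw → 1; minimax = 1.
0 ≠ 1, so there is no saddle point; optimal play is mixed.
Let the attacker play Land with probability p. Expected payoff against Reinforce: 8p + 0(1−p) = 8p; against Withdraw: 0p + 1(1−p) = −p + 1.
Setting these equal: 8p = −p + 1 ⇒ 9p = 1 ⇒ p = 1/9, and the value is (8)·(1/9) = 8/9.
For the defender: with q = P(Reinforce), equating Land's and Sea's payoffs gives 8q = −q + 1 ⇒ q = 1/9.

8/9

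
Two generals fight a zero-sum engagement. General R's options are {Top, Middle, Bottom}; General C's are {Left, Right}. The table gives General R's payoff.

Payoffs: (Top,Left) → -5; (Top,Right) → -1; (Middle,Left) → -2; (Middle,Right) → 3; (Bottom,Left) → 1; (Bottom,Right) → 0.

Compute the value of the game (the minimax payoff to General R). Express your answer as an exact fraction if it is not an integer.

Row minima: Top → -5, Middle → -2, Bottom → 0; maximin = 0.
Column maxima: Left → 1, Right → 3; minimax = 1.
0 ≠ 1, so there is no saddle point; optimal play is mixed.
Top is strictly dominated by Middle, so General R never plays it.
On the remaining 2×2 (Middle, Bottom vs Left, Right):
Let General R play Middle with probability p. Expected payoff against Left: (-2)p + 1(1−p) = −3p + 1; against Right: 3p + 0(1−p) = 3p.
Setting these equal: −3p + 1 = 3p ⇒ −6p = -1 ⇒ p = 1/6, and the value is (-3)·(1/6) + 1 = 1/2.
For General C: with q = P(Left), equating Middle's and Bottom's payoffs gives −5q + 3 = q ⇒ q = 1/2.

1/2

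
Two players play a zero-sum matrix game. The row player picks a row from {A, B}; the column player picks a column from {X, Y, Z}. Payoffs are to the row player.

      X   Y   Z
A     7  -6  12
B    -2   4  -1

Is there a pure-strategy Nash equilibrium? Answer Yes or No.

No

Row minima: A → -6, B → -2; maximin = -2.
Column maxima: X → 7, Y → 4, Z → 12; minimax = 4.
-2 ≠ 4, so no pure-strategy equilibrium exists.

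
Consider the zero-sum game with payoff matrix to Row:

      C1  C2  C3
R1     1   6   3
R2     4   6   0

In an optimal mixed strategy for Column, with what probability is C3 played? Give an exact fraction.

1/2

Row minima: R1 → 1, R2 → 0; maximin = 1.
Column maxima: C1 → 4, C2 → 6, C3 → 3; minimax = 3.
1 ≠ 3, so there is no saddle point; optimal play is mixed.
C2 is strictly dominated by C1 (it gives Row strictly more in every row), so Column never plays it.
On the remaining 2×2 (R1, R2 vs C1, C3):
Let Row play R1 with probability p. Expected payoff against C1: 1p + 4(1−p) = −3p + 4; against C3: 3p + 0(1−p) = 3p.
Setting these equal: −3p + 4 = 3p ⇒ −6p = -4 ⇒ p = 2/3, and the value is (-3)·(2/3) + 4 = 2.
For Column: with q = P(C1), equating R1's and R2's payoffs gives −2q + 3 = 4q ⇒ q = 1/2.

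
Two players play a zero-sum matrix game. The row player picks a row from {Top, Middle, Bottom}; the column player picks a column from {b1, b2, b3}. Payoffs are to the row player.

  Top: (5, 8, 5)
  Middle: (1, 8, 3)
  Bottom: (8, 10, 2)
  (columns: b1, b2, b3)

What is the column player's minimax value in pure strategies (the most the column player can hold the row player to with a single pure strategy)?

Column maxima: b1 → 8, b2 → 10, b3 → 5.
The smallest of these is 5.

5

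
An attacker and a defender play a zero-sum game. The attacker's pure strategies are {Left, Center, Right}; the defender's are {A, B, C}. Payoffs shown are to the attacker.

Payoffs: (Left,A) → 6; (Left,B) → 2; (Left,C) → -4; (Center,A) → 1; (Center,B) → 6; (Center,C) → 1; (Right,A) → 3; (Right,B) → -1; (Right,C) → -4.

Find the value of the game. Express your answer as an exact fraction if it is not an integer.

Row minima: Left → -4, Center → 1, Right → -4; maximin = 1.
Column maxima: A → 6, B → 6, C → 1; minimax = 1.
Since maximin = minimax = 1, there is a saddle point and the value is 1.

1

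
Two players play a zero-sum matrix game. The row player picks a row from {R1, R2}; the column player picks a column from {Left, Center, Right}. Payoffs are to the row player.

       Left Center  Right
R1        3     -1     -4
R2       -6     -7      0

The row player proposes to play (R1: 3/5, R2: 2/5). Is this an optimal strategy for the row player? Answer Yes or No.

No

Against Left this mix gives (3/5)·3 + (2/5)·(-6) = -3/5.
Against Center this mix gives (3/5)·(-1) + (2/5)·(-7) = -17/5.
Against Right this mix gives (3/5)·(-4) + (2/5)·0 = -12/5.
The column player will play Center, holding the row player to -17/5. Shifting weight toward the row that does better against Center would raise this floor (the equalizing mix achieves -14/5 against both Center and Right), so the proposed strategy is not optimal.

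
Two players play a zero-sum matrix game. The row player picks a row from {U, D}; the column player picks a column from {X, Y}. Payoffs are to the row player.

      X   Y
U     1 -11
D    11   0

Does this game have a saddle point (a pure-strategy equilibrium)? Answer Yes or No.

Yes

Row minima: U → -11, D → 0; maximin = 0.
Column maxima: X → 11, Y → 0; minimax = 0.
maximin = minimax = 0, so a saddle point exists.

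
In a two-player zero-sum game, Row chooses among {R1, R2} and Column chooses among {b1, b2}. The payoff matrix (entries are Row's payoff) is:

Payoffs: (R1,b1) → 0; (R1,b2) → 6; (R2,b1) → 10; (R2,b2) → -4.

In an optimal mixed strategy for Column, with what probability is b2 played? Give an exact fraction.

Row minima: R1 → 0, R2 → -4; maximin = 0.
Column maxima: b1 → 10, b2 → 6; minimax = 6.
0 ≠ 6, so there is no saddle point; optimal play is mixed.
Let Row play R1 with probability p. Expected payoff against b1: 0p + 10(1−p) = −10p + 10; against b2: 6p + (-4)(1−p) = 10p − 4.
Setting these equal: −10p + 10 = 10p − 4 ⇒ −20p = -14 ⇒ p = 7/10, and the value is (-10)·(7/10) + 10 = 3.
For Column: with q = P(b1), equating R1's and R2's payoffs gives −6q + 6 = 14q − 4 ⇒ q = 1/2.

1/2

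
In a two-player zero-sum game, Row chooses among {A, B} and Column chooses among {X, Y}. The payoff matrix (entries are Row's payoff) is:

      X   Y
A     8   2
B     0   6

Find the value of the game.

Row minima: A → 2, B → 0; maximin = 2.
Column maxima: X → 8, Y → 6; minimax = 6.
2 ≠ 6, so there is no saddle point; optimal play is mixed.
Let Row play A with probability p. Expected payoff against X: 8p + 0(1−p) = 8p; against Y: 2p + 6(1−p) = −4p + 6.
Setting these equal: 8p = −4p + 6 ⇒ 12p = 6 ⇒ p = 1/2, and the value is (8)·(1/2) = 4.
For Column: with q = P(X), equating A's and B's payoffs gives 6q + 2 = −6q + 6 ⇒ q = 1/3.

4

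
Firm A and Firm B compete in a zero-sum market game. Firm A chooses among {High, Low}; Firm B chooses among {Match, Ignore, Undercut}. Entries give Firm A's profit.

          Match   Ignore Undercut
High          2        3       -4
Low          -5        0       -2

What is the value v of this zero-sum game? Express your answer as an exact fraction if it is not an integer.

Row minima: High → -4, Low → -5; maximin = -4.
Column maxima: Match → 2, Ignore → 3, Undercut → -2; minimax = -2.
-4 ≠ -2, so there is no saddle point; optimal play is mixed.
Ignore is strictly dominated by Match (it gives Firm A strictly more in every row), so Firm B never plays it.
On the remaining 2×2 (High, Low vs Match, Undercut):
Let Firm A play High with probability p. Expected payoff against Match: 2p + (-5)(1−p) = 7p − 5; against Undercut: (-4)p + (-2)(1−p) = −2p − 2.
Setting these equal: 7p − 5 = −2p − 2 ⇒ 9p = 3 ⇒ p = 1/3, and the value is (7)·(1/3) − 5 = -8/3.
For Firm B: with q = P(Match), equating High's and Low's payoffs gives 6q − 4 = −3q − 2 ⇒ q = 2/9.

-8/3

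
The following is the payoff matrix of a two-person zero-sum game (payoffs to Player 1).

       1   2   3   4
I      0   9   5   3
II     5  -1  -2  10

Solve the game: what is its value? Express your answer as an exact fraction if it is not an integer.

Row minima: I → 0, II → -2; maximin = 0.
Column maxima: 1 → 5, 2 → 9, 3 → 5, 4 → 10; minimax = 5.
0 ≠ 5, so there is no saddle point; optimal play is mixed.
2 is strictly dominated by 3 (it gives Player 1 strictly more in every row), so Player 2 never plays it.
4 is strictly dominated by 1 (it gives Player 1 strictly more in every row), so Player 2 never plays it.
On the remaining 2×2 (I, II vs 1, 3):
Let Player 1 play I with probability p. Expected payoff against 1: 0p + 5(1−p) = −5p + 5; against 3: 5p + (-2)(1−p) = 7p − 2.
Setting these equal: −5p + 5 = 7p − 2 ⇒ −12p = -7 ⇒ p = 7/12, and the value is (-5)·(7/12) + 5 = 25/12.
For Player 2: with q = P(1), equating I's and II's payoffs gives −5q + 5 = 7q − 2 ⇒ q = 7/12.

25/12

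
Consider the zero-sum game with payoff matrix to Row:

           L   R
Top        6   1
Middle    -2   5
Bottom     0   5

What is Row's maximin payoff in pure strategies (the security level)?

1

Row minima: Top → 1, Middle → -2, Bottom → 0.
The best of these is 1.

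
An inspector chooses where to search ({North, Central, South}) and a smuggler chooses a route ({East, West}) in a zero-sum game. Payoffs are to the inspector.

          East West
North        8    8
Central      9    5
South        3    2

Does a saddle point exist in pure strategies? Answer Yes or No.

Row minima: North → 8, Central → 5, South → 2; maximin = 8.
Column maxima: East → 9, West → 8; minimax = 8.
maximin = minimax = 8, so a saddle point exists.

Yes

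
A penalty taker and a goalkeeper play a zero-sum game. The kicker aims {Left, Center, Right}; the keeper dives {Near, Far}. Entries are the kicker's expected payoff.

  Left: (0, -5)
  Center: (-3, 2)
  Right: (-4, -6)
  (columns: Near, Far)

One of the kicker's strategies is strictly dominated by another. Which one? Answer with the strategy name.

Left gives a strictly higher payoff than Right against every column: 0 > -4, -5 > -6.
So Right is strictly dominated and the kicker never plays it.

Right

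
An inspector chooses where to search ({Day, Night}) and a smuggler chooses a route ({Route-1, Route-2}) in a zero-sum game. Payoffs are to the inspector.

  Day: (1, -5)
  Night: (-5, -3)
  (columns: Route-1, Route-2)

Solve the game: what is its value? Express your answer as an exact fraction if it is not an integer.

Row minima: Day → -5, Night → -5; maximin = -5.
Column maxima: Route-1 → 1, Route-2 → -3; minimax = -3.
-5 ≠ -3, so there is no saddle point; optimal play is mixed.
Let the inspector play Day with probability p. Expected payoff against Route-1: 1p + (-5)(1−p) = 6p − 5; against Route-2: (-5)p + (-3)(1−p) = −2p − 3.
Setting these equal: 6p − 5 = −2p − 3 ⇒ 8p = 2 ⇒ p = 1/4, and the value is (6)·(1/4) − 5 = -7/2.
For the smuggler: with q = P(Route-1), equating Day's and Night's payoffs gives 6q − 5 = −2q − 3 ⇒ q = 1/4.

-7/2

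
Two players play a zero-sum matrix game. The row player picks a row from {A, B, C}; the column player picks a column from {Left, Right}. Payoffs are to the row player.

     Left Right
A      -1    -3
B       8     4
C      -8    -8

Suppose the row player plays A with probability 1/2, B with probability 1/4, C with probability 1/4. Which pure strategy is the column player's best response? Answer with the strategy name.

Right

If the column player plays Left, the row player's expected payoff is (1/2)·(-1) + (1/4)·8 + (1/4)·(-8) = -1/2.
If the column player plays Right, the row player's expected payoff is (1/2)·(-3) + (1/4)·4 + (1/4)·(-8) = -5/2.
The column player minimizes the row player's payoff; the smallest is -5/2, so the best response is Right.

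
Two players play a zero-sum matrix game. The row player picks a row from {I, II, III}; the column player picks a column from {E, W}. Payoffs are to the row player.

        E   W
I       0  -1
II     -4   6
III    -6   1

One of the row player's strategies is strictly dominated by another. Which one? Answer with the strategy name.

II gives a strictly higher payoff than III against every column: -4 > -6, 6 > 1.
So III is strictly dominated and the row player never plays it.

III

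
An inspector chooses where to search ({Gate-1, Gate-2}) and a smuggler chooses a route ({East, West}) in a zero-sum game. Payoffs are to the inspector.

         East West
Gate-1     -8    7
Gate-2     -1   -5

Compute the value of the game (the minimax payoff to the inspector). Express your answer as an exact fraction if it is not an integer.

-47/19

Row minima: Gate-1 → -8, Gate-2 → -5; maximin = -5.
Column maxima: East → -1, West → 7; minimax = -1.
-5 ≠ -1, so there is no saddle point; optimal play is mixed.
Let the inspector play Gate-1 with probability p. Expected payoff against East: (-8)p + (-1)(1−p) = −7p − 1; against West: 7p + (-5)(1−p) = 12p − 5.
Setting these equal: −7p − 1 = 12p − 5 ⇒ −19p = -4 ⇒ p = 4/19, and the value is (-7)·(4/19) − 1 = -47/19.
For the smuggler: with q = P(East), equating Gate-1's and Gate-2's payoffs gives −15q + 7 = 4q − 5 ⇒ q = 12/19.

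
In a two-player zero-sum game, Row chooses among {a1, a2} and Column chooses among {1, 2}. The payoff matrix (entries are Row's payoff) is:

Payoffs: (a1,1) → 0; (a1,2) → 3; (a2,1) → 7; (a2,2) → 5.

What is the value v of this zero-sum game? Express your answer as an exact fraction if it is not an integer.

5

Row minima: a1 → 0, a2 → 5; maximin = 5.
Column maxima: 1 → 7, 2 → 5; minimax = 5.
Since maximin = minimax = 5, there is a saddle point and the value is 5.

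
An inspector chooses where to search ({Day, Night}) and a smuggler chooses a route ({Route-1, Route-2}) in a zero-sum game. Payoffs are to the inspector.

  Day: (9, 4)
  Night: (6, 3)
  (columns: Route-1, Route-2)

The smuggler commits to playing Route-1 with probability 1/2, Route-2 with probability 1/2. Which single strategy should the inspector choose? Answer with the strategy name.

Day

Expected payoff of Day: (1/2)·9 + (1/2)·4 = 13/2.
Expected payoff of Night: (1/2)·6 + (1/2)·3 = 9/2.
The largest is 13/2, so the inspector's best response is Day.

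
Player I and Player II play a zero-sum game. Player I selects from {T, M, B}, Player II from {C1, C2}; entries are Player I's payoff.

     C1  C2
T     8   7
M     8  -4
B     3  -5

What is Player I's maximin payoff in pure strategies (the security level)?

7

Row minima: T → 7, M → -4, B → -5.
The best of these is 7.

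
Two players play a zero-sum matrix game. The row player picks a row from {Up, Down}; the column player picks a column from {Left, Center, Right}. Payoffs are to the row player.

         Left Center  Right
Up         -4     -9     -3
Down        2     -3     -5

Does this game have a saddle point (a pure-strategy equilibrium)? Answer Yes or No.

No

Row minima: Up → -9, Down → -5; maximin = -5.
Column maxima: Left → 2, Center → -3, Right → -3; minimax = -3.
-5 ≠ -3, so no pure-strategy equilibrium exists.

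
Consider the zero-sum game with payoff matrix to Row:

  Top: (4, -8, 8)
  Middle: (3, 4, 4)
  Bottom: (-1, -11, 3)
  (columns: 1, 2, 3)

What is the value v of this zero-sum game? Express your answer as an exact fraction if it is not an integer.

Row minima: Top → -8, Middle → 3, Bottom → -11; maximin = 3.
Column maxima: 1 → 4, 2 → 4, 3 → 8; minimax = 4.
3 ≠ 4, so there is no saddle point; optimal play is mixed.
Bottom is strictly dominated by Top, so Row never plays it.
3 is strictly dominated by 1 (it gives Row strictly more in every row), so Column never plays it.
On the remaining 2×2 (Top, Middle vs 1, 2):
Let Row play Top with probability p. Expected payoff against 1: 4p + 3(1−p) = p + 3; against 2: (-8)p + 4(1−p) = −12p + 4.
Setting these equal: p + 3 = −12p + 4 ⇒ 13p = 1 ⇒ p = 1/13, and the value is (1)·(1/13) + 3 = 40/13.
For Column: with q = P(1), equating Top's and Middle's payoffs gives 12q − 8 = −q + 4 ⇒ q = 12/13.

40/13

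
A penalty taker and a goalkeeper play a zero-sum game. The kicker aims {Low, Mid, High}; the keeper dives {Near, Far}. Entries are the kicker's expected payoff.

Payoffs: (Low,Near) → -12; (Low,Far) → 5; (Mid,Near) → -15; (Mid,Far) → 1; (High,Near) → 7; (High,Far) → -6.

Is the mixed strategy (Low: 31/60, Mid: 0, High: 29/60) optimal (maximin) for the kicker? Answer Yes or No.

No

Against Near this mix gives (31/60)·(-12) + (29/60)·7 = -169/60.
Against Far this mix gives (31/60)·5 + (29/60)·(-6) = -19/60.
The keeper will play Near, holding the kicker to -169/60. Shifting weight toward the row that does better against Near would raise this floor (the equalizing mix achieves -37/30 against both Near and Far), so the proposed strategy is not optimal.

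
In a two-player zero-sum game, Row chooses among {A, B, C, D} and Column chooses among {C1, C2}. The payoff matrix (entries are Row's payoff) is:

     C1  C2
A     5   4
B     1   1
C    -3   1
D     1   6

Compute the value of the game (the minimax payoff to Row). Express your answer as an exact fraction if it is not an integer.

13/3

Row minima: A → 4, B → 1, C → -3, D → 1; maximin = 4.
Column maxima: C1 → 5, C2 → 6; minimax = 5.
4 ≠ 5, so there is no saddle point; optimal play is mixed.
B is strictly dominated by A, so Row never plays it.
C is strictly dominated by A, so Row never plays it.
On the remaining 2×2 (A, D vs C1, C2):
Let Row play A with probability p. Expected payoff against C1: 5p + 1(1−p) = 4p + 1; against C2: 4p + 6(1−p) = −2p + 6.
Setting these equal: 4p + 1 = −2p + 6 ⇒ 6p = 5 ⇒ p = 5/6, and the value is (4)·(5/6) + 1 = 13/3.
For Column: with q = P(C1), equating A's and D's payoffs gives q + 4 = −5q + 6 ⇒ q = 1/3.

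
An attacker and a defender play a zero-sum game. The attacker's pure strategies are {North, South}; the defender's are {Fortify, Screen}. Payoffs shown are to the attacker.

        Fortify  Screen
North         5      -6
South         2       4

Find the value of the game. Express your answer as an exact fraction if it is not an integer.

32/13

Row minima: North → -6, South → 2; maximin = 2.
Column maxima: Fortify → 5, Screen → 4; minimax = 4.
2 ≠ 4, so there is no saddle point; optimal play is mixed.
Let the attacker play North with probability p. Expected payoff against Fortify: 5p + 2(1−p) = 3p + 2; against Screen: (-6)p + 4(1−p) = −10p + 4.
Setting these equal: 3p + 2 = −10p + 4 ⇒ 13p = 2 ⇒ p = 2/13, and the value is (3)·(2/13) + 2 = 32/13.
For the defender: with q = P(Fortify), equating North's and South's payoffs gives 11q − 6 = −2q + 4 ⇒ q = 10/13.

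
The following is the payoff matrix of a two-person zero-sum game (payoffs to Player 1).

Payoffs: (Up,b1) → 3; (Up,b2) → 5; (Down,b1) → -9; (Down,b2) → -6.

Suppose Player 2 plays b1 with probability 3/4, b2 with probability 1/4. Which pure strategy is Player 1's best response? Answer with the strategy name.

Expected payoff of Up: (3/4)·3 + (1/4)·5 = 7/2.
Expected payoff of Down: (3/4)·(-9) + (1/4)·(-6) = -33/4.
The largest is 7/2, so Player 1's best response is Up.

Up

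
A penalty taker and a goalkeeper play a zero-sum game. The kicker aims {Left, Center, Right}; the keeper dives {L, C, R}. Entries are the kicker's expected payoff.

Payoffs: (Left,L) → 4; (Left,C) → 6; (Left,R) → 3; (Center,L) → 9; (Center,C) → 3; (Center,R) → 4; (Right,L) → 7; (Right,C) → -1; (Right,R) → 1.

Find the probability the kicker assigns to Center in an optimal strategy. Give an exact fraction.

Row minima: Left → 3, Center → 3, Right → -1; maximin = 3.
Column maxima: L → 9, C → 6, R → 4; minimax = 4.
3 ≠ 4, so there is no saddle point; optimal play is mixed.
Right is strictly dominated by Center, so the kicker never plays it.
L is strictly dominated by R (it gives the kicker strictly more in every row), so the keeper never plays it.
On the remaining 2×2 (Left, Center vs C, R):
Let the kicker play Left with probability p. Expected payoff against C: 6p + 3(1−p) = 3p + 3; against R: 3p + 4(1−p) = −p + 4.
Setting these equal: 3p + 3 = −p + 4 ⇒ 4p = 1 ⇒ p = 1/4, and the value is (3)·(1/4) + 3 = 15/4.
For the keeper: with q = P(C), equating Left's and Center's payoffs gives 3q + 3 = −q + 4 ⇒ q = 1/4.

3/4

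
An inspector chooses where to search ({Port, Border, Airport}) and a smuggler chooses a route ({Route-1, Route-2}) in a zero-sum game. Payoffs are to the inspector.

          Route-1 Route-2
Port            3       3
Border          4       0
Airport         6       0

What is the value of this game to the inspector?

Row minima: Port → 3, Border → 0, Airport → 0; maximin = 3.
Column maxima: Route-1 → 6, Route-2 → 3; minimax = 3.
Since maximin = minimax = 3, there is a saddle point and the value is 3.

3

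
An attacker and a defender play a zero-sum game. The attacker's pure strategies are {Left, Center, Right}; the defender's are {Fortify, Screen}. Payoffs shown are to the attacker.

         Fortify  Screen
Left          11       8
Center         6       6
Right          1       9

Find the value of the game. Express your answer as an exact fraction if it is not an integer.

91/11

Row minima: Left → 8, Center → 6, Right → 1; maximin = 8.
Column maxima: Fortify → 11, Screen → 9; minimax = 9.
8 ≠ 9, so there is no saddle point; optimal play is mixed.
Center is strictly dominated by Left, so the attacker never plays it.
On the remaining 2×2 (Left, Right vs Fortify, Screen):
Let the attacker play Left with probability p. Expected payoff against Fortify: 11p + 1(1−p) = 10p + 1; against Screen: 8p + 9(1−p) = −p + 9.
Setting these equal: 10p + 1 = −p + 9 ⇒ 11p = 8 ⇒ p = 8/11, and the value is (10)·(8/11) + 1 = 91/11.
For the defender: with q = P(Fortify), equating Left's and Right's payoffs gives 3q + 8 = −8q + 9 ⇒ q = 1/11.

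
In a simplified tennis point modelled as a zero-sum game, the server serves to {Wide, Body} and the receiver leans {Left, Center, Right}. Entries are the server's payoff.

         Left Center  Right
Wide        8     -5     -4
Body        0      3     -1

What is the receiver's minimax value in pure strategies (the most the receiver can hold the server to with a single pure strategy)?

Column maxima: Left → 8, Center → 3, Right → -1.
The smallest of these is -1.

-1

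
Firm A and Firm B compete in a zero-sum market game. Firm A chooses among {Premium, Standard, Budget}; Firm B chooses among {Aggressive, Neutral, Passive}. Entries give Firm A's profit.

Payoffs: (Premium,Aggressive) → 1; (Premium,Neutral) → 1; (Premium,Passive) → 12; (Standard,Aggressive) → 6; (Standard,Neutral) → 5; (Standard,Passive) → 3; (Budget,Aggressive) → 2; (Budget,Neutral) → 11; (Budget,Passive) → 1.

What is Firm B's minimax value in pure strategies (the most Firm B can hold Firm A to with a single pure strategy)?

Column maxima: Aggressive → 6, Neutral → 11, Passive → 12.
The smallest of these is 6.

6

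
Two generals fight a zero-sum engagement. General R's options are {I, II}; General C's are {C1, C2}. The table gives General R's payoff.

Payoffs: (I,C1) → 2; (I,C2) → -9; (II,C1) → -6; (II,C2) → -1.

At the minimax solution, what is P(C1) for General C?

Row minima: I → -9, II → -6; maximin = -6.
Column maxima: C1 → 2, C2 → -1; minimax = -1.
-6 ≠ -1, so there is no saddle point; optimal play is mixed.
Let General R play I with probability p. Expected payoff against C1: 2p + (-6)(1−p) = 8p − 6; against C2: (-9)p + (-1)(1−p) = −8p − 1.
Setting these equal: 8p − 6 = −8p − 1 ⇒ 16p = 5 ⇒ p = 5/16, and the value is (8)·(5/16) − 6 = -7/2.
For General C: with q = P(C1), equating I's and II's payoffs gives 11q − 9 = −5q − 1 ⇒ q = 1/2.

1/2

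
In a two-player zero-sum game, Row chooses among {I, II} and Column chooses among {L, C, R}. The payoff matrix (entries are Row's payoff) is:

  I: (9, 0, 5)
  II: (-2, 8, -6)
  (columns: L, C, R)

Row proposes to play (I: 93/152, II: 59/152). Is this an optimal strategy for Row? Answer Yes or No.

No

Against L this mix gives (93/152)·9 + (59/152)·(-2) = 719/152.
Against C this mix gives (93/152)·0 + (59/152)·8 = 59/19.
Against R this mix gives (93/152)·5 + (59/152)·(-6) = 111/152.
Column will play R, holding Row to 111/152. Shifting weight toward the row that does better against R would raise this floor (the equalizing mix achieves 40/19 against both R and C), so the proposed strategy is not optimal.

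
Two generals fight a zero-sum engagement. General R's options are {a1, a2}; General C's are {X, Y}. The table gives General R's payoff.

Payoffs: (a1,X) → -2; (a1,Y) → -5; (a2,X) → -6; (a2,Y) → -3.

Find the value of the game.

Row minima: a1 → -5, a2 → -6; maximin = -5.
Column maxima: X → -2, Y → -3; minimax = -3.
-5 ≠ -3, so there is no saddle point; optimal play is mixed.
Let General R play a1 with probability p. Expected payoff against X: (-2)p + (-6)(1−p) = 4p − 6; against Y: (-5)p + (-3)(1−p) = −2p − 3.
Setting these equal: 4p − 6 = −2p − 3 ⇒ 6p = 3 ⇒ p = 1/2, and the value is (4)·(1/2) − 6 = -4.
For General C: with q = P(X), equating a1's and a2's payoffs gives 3q − 5 = −3q − 3 ⇒ q = 1/3.

-4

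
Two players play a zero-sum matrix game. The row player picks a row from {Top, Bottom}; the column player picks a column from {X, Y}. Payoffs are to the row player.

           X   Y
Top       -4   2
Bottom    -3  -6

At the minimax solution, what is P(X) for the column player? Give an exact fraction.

8/9

Row minima: Top → -4, Bottom → -6; maximin = -4.
Column maxima: X → -3, Y → 2; minimax = -3.
-4 ≠ -3, so there is no saddle point; optimal play is mixed.
Let the row player play Top with probability p. Expected payoff against X: (-4)p + (-3)(1−p) = −p − 3; against Y: 2p + (-6)(1−p) = 8p − 6.
Setting these equal: −p − 3 = 8p − 6 ⇒ −9p = -3 ⇒ p = 1/3, and the value is (-1)·(1/3) − 3 = -10/3.
For the column player: with q = P(X), equating Top's and Bottom's payoffs gives −6q + 2 = 3q − 6 ⇒ q = 8/9.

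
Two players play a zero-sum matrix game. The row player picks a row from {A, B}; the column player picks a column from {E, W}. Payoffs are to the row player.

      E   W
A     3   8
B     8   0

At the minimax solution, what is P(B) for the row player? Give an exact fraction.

Row minima: A → 3, B → 0; maximin = 3.
Column maxima: E → 8, W → 8; minimax = 8.
3 ≠ 8, so there is no saddle point; optimal play is mixed.
Let the row player play A with probability p. Expected payoff against E: 3p + 8(1−p) = −5p + 8; against W: 8p + 0(1−p) = 8p.
Setting these equal: −5p + 8 = 8p ⇒ −13p = -8 ⇒ p = 8/13, and the value is (-5)·(8/13) + 8 = 64/13.
For the column player: with q = P(E), equating A's and B's payoffs gives −5q + 8 = 8q ⇒ q = 8/13.

5/13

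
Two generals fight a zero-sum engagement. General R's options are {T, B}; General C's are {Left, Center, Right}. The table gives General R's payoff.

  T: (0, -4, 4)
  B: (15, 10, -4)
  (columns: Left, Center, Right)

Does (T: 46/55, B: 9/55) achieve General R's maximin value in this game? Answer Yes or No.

No

Against Left this mix gives (46/55)·0 + (9/55)·15 = 27/11.
Against Center this mix gives (46/55)·(-4) + (9/55)·10 = -94/55.
Against Right this mix gives (46/55)·4 + (9/55)·(-4) = 148/55.
General C will play Center, holding General R to -94/55. Shifting weight toward the row that does better against Center would raise this floor (the equalizing mix achieves 12/11 against both Center and Right), so the proposed strategy is not optimal.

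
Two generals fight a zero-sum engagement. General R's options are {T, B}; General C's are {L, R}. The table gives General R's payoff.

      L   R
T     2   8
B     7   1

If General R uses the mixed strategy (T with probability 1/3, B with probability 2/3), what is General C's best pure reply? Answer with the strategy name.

R

If General C plays L, General R's expected payoff is (1/3)·2 + (2/3)·7 = 16/3.
If General C plays R, General R's expected payoff is (1/3)·8 + (2/3)·1 = 10/3.
General C minimizes General R's payoff; the smallest is 10/3, so the best response is R.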